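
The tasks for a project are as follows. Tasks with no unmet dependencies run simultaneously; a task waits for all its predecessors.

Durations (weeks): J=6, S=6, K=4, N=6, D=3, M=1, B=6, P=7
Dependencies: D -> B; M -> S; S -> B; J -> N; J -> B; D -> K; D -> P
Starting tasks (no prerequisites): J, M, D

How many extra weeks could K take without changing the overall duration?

Critical path: M→S→B = 1+6+6 = 13, so the finish is 13 weeks.
Longest path through K: 7 weeks (earliest finish 7, latest finish 13).
Float = 13 − 7 = 6.

6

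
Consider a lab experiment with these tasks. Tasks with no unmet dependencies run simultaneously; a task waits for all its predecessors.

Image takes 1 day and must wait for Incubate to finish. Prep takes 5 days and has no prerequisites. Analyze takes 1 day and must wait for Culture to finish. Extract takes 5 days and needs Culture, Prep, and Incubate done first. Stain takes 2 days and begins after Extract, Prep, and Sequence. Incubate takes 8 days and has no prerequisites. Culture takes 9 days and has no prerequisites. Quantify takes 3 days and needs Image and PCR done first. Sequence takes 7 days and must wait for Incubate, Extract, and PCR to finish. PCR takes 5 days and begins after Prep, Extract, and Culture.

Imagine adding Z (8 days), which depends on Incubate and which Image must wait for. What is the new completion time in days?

Originally the project takes 28 days.
With Z inserted, Image now waits for max(Incubate, Z).
New critical path: Culture→Extract→PCR→Sequence→Stain = 9+5+5+7+2 = 28 ⇒ 28 days.

28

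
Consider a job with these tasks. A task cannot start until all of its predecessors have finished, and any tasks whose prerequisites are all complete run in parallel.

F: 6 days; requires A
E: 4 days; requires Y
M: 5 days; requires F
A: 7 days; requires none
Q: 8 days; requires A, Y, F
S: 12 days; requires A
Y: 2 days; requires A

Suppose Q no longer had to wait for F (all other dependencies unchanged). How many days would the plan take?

19

Before: longest chain A→F→Q = 7+6+8 = 21, finish 21.
Without F→Q, Q's earliest start moves from 13 to 9.
New critical path: A→S = 7+12 = 19 ⇒ 19 days.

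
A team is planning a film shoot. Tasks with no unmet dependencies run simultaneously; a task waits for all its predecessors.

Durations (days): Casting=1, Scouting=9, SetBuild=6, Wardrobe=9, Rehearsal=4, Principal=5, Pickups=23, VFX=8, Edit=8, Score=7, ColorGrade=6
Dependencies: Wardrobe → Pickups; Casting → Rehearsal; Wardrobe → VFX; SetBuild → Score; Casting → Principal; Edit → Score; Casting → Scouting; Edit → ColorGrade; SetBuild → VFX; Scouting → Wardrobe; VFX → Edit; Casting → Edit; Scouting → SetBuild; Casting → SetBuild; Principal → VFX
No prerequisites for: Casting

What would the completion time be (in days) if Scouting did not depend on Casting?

Before: longest chain Casting→Scouting→Wardrobe→Pickups = 1+9+9+23 = 42, finish 42.
Without Casting→Scouting, Scouting's earliest start moves from 1 to 0.
New critical path: Scouting→Wardrobe→Pickups = 9+9+23 = 41 ⇒ 41 days.

41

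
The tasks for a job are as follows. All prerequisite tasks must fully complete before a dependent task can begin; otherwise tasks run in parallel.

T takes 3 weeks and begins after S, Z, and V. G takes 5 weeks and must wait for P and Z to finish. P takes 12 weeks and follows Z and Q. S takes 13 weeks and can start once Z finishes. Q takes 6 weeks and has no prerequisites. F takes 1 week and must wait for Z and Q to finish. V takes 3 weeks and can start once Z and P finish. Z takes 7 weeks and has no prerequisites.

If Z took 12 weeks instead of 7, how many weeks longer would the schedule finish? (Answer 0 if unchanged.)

Baseline: Z→P→V→T = 7+12+3+3 = 25 → 25 weeks.
Z is on the critical path; changing it to 12 makes that path 30 weeks.
The critical path is still Z→P→V→T; finish is now 30 weeks.
Change in finish: 30 − 25 = +5 weeks.

5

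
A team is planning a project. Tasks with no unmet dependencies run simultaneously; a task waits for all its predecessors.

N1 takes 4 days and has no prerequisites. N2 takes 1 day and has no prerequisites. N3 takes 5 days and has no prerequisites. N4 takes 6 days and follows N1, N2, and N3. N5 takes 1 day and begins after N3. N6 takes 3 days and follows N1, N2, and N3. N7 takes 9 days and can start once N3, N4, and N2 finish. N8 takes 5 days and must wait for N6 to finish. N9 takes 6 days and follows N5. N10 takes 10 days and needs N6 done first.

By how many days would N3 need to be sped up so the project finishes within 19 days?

Current finish: 20 days; target: 19.
N3 is on every critical path, so each day cut from N3 cuts the finish by one (this holds down to a finish of 19).
Need 20 − 19 = 1 day off N3 → N3 becomes 4 days, finish becomes 19.

1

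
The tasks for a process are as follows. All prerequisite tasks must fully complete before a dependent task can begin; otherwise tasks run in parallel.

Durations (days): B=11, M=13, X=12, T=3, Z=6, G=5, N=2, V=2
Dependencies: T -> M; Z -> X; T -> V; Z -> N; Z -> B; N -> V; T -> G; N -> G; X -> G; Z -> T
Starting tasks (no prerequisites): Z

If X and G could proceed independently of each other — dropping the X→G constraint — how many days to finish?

Original critical path: Z→X→G = 6+12+5 = 23 ⇒ 23 days.
Without X→G, G's earliest start moves from 18 to 9.
The longest chain is now Z→T→M = 6+3+13 = 22, so the schedule takes 22 days.

22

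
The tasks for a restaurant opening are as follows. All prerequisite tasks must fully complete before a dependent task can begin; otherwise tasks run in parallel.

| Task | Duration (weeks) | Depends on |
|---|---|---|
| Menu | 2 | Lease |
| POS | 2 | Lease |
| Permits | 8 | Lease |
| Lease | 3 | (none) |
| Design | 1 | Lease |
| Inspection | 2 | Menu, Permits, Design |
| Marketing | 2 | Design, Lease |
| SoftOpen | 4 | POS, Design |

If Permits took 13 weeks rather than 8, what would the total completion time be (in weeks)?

18

Actual critical path: Lease→Permits→Inspection = 3+8+2 = 13 ⇒ 13 weeks.
Permits is on the critical path; changing it to 13 makes that path 18 weeks.
No other chain overtakes it, so the finish is 18 weeks.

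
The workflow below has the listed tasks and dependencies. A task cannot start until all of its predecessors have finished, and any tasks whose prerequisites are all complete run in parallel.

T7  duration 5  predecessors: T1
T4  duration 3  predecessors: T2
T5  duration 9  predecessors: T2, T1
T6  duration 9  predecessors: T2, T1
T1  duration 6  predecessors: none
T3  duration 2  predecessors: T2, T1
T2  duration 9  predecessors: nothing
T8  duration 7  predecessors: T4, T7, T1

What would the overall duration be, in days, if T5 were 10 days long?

The binding path is T2→T4→T8 = 9+3+7 = 19; finish at 19 days.
T5 has 1 day of float (longest path through it is 18).
The critical path is still T2→T4→T8; finish is now 19 days.

19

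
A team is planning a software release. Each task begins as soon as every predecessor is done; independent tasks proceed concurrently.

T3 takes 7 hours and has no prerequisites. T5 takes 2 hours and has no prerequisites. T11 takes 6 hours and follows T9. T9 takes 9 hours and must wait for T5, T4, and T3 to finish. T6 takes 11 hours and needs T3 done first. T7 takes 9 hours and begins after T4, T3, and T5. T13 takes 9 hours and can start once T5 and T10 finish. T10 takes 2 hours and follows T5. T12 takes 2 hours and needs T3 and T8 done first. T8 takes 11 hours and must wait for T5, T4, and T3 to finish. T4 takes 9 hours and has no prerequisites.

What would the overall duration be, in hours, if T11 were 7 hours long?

Actual critical path: T4→T9→T11 = 9+9+6 = 24 ⇒ 24 hours.
T11 lies on that path, so at 7 hours the path becomes 25 hours.
That remains the longest chain; total 25 hours.

25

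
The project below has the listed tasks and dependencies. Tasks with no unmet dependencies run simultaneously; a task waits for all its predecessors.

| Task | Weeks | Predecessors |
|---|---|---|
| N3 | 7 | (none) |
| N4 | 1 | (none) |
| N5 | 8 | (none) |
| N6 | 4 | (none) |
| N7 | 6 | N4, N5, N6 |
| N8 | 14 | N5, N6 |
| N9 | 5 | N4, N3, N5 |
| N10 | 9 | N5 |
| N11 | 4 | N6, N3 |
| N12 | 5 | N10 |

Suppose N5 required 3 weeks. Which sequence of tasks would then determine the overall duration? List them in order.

Critical path before the change: N5→N8 = 8+14 = 22 giving 22 weeks.
N5 is on the critical path; changing it to 3 makes that path 17 weeks.
Now N6→N8 = 4+14 = 18 is longest, so the finish becomes 18 weeks.

N6, N8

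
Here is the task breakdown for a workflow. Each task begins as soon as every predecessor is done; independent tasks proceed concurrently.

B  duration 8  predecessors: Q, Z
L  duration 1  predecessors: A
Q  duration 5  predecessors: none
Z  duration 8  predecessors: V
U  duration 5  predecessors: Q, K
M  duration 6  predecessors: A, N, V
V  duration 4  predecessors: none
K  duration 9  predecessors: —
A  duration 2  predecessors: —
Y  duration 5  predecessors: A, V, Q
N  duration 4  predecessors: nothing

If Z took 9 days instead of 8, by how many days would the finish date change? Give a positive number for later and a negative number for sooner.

1

Baseline: V→Z→B = 4+8+8 = 20 → 20 days.
Z lies on that path, so at 9 days the path becomes 21 days.
That remains the longest chain; total 21 days.
Change in finish: 21 − 20 = +1 days.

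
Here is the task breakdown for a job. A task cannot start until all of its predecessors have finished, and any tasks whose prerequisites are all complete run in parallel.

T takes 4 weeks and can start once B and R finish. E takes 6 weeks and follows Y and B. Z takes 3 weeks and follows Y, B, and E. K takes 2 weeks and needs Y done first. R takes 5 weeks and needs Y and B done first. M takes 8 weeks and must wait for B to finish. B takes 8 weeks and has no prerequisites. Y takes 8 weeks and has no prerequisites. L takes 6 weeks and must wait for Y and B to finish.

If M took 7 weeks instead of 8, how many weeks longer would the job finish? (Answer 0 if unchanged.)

Baseline: B→E→Z = 8+6+3 = 17 → 17 weeks.
The longest path through M is only 16 weeks, so M has float 1.
The critical path is still B→E→Z; finish is now 17 weeks.
Change in finish: 17 − 17 = +0 weeks.

0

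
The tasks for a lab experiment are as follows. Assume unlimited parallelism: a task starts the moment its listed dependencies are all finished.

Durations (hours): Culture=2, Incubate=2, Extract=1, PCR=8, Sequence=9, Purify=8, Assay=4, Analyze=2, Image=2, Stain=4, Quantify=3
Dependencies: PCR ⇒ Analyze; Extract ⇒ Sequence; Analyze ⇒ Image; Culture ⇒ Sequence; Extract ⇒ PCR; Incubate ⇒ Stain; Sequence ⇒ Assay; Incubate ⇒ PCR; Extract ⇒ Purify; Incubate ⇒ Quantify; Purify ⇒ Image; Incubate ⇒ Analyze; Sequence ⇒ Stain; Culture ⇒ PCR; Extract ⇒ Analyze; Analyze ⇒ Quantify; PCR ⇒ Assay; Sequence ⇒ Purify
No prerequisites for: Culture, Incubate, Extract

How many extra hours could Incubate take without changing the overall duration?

Culture→Sequence→Purify→Image = 2+9+8+2 = 21 sets the makespan at 21 hours.
Longest path through Incubate: 15 hours (earliest finish 2, latest finish 8).
Float = 21 − 15 = 6.

6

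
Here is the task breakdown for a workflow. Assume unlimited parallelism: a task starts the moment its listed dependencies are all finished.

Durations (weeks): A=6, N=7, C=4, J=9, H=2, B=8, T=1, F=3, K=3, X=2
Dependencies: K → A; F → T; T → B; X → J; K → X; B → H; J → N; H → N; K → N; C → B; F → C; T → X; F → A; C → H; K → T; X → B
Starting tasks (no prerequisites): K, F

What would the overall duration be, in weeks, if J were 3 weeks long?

As given, the longest chain is F→C→B→H→N = 3+4+8+2+7 = 24, so the finish is 24 weeks.
The longest path through J is only 22 weeks, so J has float 2.
No other chain overtakes it, so the finish is 24 weeks.

24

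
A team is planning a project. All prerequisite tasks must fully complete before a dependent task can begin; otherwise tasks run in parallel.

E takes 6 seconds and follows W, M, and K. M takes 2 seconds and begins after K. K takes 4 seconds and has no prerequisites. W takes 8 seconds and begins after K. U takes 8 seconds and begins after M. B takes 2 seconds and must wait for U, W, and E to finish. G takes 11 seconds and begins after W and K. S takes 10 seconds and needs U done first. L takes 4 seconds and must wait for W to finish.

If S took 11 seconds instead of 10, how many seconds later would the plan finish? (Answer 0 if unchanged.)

As given, the longest chain is K→M→U→S = 4+2+8+10 = 24, so the finish is 24 seconds.
S is on the critical path; changing it to 11 makes that path 25 seconds.
No other chain overtakes it, so the finish is 25 seconds.
Change in finish: 25 − 24 = +1 seconds.

1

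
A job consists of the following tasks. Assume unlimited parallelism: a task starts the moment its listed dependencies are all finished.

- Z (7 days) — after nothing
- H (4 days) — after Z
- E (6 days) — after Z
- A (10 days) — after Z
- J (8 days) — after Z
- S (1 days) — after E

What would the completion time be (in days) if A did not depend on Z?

15

Original critical path: Z→A = 7+10 = 17 ⇒ 17 days.
Without Z→A, A's earliest start moves from 7 to 0.
New critical path: Z→J = 7+8 = 15 ⇒ 15 days.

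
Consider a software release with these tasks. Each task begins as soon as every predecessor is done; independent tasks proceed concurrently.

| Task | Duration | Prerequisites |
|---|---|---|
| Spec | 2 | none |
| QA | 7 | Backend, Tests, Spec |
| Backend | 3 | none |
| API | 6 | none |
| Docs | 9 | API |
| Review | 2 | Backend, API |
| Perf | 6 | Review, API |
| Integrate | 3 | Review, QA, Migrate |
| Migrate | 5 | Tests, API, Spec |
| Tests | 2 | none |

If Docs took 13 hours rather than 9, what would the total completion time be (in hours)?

19

As given, the longest chain is API→Docs = 6+9 = 15, so the finish is 15 hours.
Docs is on the critical path; changing it to 13 makes that path 19 hours.
No other chain overtakes it, so the finish is 19 hours.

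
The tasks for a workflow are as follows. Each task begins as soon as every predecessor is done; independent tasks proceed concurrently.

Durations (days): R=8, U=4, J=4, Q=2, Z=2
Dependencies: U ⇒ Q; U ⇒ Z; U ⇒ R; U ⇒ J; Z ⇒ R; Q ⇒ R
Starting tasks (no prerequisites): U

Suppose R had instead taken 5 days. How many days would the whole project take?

The binding path is U→Q→R = 4+2+8 = 14; finish at 14 days.
R lies on that path, so at 5 days the path becomes 11 days.
The critical path is still U→Q→R; finish is now 11 days.

11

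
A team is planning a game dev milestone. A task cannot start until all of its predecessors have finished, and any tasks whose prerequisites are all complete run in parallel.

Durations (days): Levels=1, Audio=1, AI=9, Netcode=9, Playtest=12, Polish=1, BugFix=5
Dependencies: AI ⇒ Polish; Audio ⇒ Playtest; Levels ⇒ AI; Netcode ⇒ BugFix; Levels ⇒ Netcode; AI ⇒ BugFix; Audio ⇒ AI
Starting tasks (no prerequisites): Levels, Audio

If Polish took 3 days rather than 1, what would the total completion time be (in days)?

Baseline: Levels→AI→BugFix = 1+9+5 = 15 → 15 days.
The longest path through Polish is only 11 days, so Polish has float 4.
The critical path is still Levels→AI→BugFix; finish is now 15 days.

15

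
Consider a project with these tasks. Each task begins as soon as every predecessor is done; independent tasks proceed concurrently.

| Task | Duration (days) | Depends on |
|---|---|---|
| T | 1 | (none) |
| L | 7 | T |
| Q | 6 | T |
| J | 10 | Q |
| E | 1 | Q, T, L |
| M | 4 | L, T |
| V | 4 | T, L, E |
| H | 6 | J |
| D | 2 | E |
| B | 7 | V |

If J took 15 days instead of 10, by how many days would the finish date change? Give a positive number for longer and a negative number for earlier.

Baseline: T→Q→J→H = 1+6+10+6 = 23 → 23 days.
Since J is critical, the +5 change carries straight to that chain (now 28 days).
No other chain overtakes it, so the finish is 28 days.
Change in finish: 28 − 23 = +5 days.

5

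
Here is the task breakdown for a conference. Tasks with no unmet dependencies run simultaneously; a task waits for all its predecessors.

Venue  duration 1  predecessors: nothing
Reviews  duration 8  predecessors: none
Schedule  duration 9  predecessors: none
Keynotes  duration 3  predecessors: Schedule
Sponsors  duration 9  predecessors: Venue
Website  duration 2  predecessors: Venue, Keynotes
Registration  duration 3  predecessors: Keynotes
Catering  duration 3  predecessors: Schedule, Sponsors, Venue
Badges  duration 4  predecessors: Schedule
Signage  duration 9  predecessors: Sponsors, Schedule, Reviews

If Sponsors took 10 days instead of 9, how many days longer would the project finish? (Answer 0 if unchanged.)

Actual critical path: Venue→Sponsors→Signage = 1+9+9 = 19 ⇒ 19 days.
Sponsors lies on that path, so at 10 days the path becomes 20 days.
The critical path is still Venue→Sponsors→Signage; finish is now 20 days.
Change in finish: 20 − 19 = +1 days.

1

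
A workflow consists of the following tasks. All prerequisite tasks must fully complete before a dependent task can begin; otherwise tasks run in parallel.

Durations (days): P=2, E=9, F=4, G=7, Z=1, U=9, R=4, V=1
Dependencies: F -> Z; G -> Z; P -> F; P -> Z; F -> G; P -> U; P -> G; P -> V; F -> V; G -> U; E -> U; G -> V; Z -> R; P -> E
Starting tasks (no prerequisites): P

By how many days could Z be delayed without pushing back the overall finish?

4

The longest chain is P→F→G→U = 2+4+7+9 = 22; overall finish 22 days.
Longest path through Z: 18 days (earliest finish 14, latest finish 18).
Float = 22 − 18 = 4.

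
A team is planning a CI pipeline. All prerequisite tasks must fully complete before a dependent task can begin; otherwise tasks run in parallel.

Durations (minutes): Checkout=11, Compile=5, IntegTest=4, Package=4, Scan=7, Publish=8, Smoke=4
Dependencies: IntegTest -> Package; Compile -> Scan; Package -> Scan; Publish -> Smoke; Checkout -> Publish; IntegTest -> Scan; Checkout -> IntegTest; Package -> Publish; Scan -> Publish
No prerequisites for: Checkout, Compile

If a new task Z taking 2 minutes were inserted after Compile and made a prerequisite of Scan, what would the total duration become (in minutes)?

38

Originally the plan takes 38 minutes.
With Z inserted, Scan now waits for max(Package, IntegTest, Compile, Z).
New critical path: Checkout→IntegTest→Package→Scan→Publish→Smoke = 11+4+4+7+8+4 = 38 ⇒ 38 minutes.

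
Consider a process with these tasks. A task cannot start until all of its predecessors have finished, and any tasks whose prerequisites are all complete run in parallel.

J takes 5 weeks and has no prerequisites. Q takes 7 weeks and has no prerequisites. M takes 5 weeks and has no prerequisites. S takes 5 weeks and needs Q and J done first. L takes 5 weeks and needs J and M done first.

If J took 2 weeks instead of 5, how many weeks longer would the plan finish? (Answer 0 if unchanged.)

0

The binding path is Q→S = 7+5 = 12; finish at 12 weeks.
J is off the critical path — its longest chain is 10 weeks, giving 2 of slack.
That remains the longest chain; total 12 weeks.
Change in finish: 12 − 12 = +0 weeks.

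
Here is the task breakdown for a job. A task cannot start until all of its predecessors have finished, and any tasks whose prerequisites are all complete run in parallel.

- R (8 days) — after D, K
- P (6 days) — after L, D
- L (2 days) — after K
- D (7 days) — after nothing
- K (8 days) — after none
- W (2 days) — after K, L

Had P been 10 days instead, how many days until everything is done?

Baseline: K→L→P = 8+2+6 = 16 → 16 days.
Since P is critical, the +4 change carries straight to that chain (now 20 days).
No other chain overtakes it, so the finish is 20 days.

20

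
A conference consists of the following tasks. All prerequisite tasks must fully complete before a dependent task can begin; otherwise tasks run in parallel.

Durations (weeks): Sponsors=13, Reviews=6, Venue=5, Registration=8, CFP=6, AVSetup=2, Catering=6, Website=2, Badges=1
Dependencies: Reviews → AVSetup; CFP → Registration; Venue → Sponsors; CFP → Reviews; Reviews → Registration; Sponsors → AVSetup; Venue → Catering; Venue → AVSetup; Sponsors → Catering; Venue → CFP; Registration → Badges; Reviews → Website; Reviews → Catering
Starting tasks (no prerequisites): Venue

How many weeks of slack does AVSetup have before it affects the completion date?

The longest chain is Venue→CFP→Reviews→Registration→Badges = 5+6+6+8+1 = 26; overall finish 26 weeks.
AVSetup finishes as early as 20 and must finish by 26.
So AVSetup can slip 26 − 20 = 6 weeks.

6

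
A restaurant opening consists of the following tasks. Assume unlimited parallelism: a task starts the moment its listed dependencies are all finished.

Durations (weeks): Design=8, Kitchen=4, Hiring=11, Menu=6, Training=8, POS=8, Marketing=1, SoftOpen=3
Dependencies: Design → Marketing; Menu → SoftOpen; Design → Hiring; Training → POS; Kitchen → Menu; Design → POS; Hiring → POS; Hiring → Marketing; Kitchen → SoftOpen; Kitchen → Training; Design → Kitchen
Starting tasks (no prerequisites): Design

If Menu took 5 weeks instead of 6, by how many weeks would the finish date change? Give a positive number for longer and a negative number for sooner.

Critical path before the change: Design→Kitchen→Training→POS = 8+4+8+8 = 28 giving 28 weeks.
The longest path through Menu is only 21 weeks, so Menu has float 7.
The critical path is still Design→Kitchen→Training→POS; finish is now 28 weeks.
Change in finish: 28 − 28 = +0 weeks.

0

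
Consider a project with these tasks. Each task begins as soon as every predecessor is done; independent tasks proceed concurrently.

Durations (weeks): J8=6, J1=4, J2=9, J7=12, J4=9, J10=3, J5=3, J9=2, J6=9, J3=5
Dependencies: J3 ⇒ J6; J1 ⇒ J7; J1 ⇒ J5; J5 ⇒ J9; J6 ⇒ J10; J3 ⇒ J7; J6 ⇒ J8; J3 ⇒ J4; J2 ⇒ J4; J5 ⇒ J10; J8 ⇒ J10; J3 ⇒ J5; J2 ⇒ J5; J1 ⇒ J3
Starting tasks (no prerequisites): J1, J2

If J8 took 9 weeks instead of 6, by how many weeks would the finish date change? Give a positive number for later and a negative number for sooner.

3

The binding path is J1→J3→J6→J8→J10 = 4+5+9+6+3 = 27; finish at 27 weeks.
J8 lies on that path, so at 9 weeks the path becomes 30 weeks.
That remains the longest chain; total 30 weeks.
Change in finish: 30 − 27 = +3 weeks.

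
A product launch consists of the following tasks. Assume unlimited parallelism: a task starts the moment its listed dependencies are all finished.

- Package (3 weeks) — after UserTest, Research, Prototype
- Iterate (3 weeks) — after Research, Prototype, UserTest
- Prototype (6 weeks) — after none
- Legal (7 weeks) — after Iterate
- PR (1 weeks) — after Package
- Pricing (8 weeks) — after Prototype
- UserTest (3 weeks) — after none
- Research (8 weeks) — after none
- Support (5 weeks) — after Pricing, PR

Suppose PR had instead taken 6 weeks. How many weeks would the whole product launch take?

Actual critical path: Prototype→Pricing→Support = 6+8+5 = 19 ⇒ 19 weeks.
PR has 2 weeks of float (longest path through it is 17).
The binding chain switches to Research→Package→PR→Support = 8+3+6+5 = 22; finish 22 weeks.

22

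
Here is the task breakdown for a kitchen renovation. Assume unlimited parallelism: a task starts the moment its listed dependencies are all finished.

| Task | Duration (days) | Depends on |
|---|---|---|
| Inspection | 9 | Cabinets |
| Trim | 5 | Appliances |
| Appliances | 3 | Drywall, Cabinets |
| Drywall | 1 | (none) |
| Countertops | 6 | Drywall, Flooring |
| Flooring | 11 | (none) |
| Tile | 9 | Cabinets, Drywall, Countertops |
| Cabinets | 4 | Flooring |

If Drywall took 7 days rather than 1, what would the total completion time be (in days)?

Critical path before the change: Flooring→Countertops→Tile = 11+6+9 = 26 giving 26 days.
The longest path through Drywall is only 16 days, so Drywall has float 10.
That remains the longest chain; total 26 days.

26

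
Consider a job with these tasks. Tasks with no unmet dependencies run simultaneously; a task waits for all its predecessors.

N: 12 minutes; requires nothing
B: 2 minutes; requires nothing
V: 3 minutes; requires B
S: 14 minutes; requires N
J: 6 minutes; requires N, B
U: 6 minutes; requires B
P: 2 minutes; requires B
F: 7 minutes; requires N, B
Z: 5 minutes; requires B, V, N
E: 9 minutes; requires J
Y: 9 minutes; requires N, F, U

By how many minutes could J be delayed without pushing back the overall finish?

1

The longest chain is N→F→Y = 12+7+9 = 28; overall finish 28 minutes.
Longest path through J: 27 minutes (earliest finish 18, latest finish 19).
Slack of J = 13 − 12 = 1 minute.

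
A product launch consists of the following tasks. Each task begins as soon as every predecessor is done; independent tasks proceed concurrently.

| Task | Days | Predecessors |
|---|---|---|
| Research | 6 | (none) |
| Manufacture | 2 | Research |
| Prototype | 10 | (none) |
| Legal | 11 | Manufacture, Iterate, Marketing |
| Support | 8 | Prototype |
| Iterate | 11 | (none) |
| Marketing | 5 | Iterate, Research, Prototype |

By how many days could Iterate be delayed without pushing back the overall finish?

The longest chain is Iterate→Marketing→Legal = 11+5+11 = 27; overall finish 27 days.
Longest path through Iterate: 27 days (earliest finish 11, latest finish 11).
Float = 27 − 27 = 0.

0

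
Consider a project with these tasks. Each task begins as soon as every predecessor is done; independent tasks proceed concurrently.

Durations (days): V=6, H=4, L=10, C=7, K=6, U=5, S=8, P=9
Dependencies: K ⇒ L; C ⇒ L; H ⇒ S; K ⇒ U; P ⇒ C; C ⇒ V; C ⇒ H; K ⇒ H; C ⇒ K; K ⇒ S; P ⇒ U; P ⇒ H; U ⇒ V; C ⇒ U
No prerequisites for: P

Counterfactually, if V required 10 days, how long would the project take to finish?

The binding path is P→C→K→H→S = 9+7+6+4+8 = 34; finish at 34 days.
V has 1 day of float (longest path through it is 33).
The binding chain switches to P→C→K→U→V = 9+7+6+5+10 = 37; finish 37 days.

37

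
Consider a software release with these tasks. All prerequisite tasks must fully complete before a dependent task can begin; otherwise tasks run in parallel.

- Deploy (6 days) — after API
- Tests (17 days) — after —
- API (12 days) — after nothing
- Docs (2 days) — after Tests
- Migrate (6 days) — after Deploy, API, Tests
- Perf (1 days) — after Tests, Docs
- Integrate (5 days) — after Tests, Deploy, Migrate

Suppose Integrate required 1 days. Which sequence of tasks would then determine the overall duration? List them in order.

API, Deploy, Migrate, Integrate

The binding path is API→Deploy→Migrate→Integrate = 12+6+6+5 = 29; finish at 29 days.
Integrate is on the critical path; changing it to 1 makes that path 25 days.
That remains the longest chain; total 25 days.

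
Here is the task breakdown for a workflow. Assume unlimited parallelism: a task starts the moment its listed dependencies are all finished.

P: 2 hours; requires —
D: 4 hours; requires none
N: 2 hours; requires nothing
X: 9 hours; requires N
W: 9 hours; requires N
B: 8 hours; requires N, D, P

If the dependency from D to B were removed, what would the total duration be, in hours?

11

Before: longest chain D→B = 4+8 = 12, finish 12.
Without D→B, B's earliest start moves from 4 to 2.
After: N→X = 2+9 = 11 → 11 hours.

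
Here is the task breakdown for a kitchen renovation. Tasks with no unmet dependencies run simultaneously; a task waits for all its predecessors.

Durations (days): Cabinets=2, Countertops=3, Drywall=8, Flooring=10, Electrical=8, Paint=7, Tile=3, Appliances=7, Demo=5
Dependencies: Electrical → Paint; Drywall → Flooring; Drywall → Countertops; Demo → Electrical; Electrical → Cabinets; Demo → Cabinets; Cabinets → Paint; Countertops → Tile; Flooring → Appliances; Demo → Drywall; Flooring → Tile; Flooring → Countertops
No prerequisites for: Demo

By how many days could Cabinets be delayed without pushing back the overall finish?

The longest chain is Demo→Drywall→Flooring→Appliances = 5+8+10+7 = 30; overall finish 30 days.
Cabinets finishes as early as 15 and must finish by 23.
So Cabinets can slip 23 − 15 = 8 days.

8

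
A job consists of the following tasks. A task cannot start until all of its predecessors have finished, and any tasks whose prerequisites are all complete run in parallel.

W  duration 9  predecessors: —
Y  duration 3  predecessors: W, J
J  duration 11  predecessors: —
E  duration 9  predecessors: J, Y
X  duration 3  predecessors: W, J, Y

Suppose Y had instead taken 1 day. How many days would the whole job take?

Actual critical path: J→Y→E = 11+3+9 = 23 ⇒ 23 days.
Y is on the critical path; changing it to 1 makes that path 21 days.
That remains the longest chain; total 21 days.

21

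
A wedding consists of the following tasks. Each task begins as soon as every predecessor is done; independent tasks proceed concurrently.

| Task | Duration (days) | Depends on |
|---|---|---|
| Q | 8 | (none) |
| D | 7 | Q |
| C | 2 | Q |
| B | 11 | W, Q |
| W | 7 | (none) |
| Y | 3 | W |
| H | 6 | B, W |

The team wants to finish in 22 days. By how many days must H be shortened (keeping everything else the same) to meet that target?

3

Current finish: 25 days; target: 22.
H is on every critical path, so each day cut from H cuts the finish by one (this holds down to a finish of 20).
Need 25 − 22 = 3 days off H → H becomes 3 days, finish becomes 22.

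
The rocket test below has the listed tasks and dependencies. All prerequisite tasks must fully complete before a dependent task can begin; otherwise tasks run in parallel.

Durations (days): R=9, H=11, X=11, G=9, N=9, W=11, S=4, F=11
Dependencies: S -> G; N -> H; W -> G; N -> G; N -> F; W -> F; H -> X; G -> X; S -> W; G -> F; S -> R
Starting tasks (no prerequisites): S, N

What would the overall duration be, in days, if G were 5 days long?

31

Critical path before the change: S→W→G→F = 4+11+9+11 = 35 giving 35 days.
Since G is critical, the -4 change carries straight to that chain (now 31 days).
That remains the longest chain; total 31 days.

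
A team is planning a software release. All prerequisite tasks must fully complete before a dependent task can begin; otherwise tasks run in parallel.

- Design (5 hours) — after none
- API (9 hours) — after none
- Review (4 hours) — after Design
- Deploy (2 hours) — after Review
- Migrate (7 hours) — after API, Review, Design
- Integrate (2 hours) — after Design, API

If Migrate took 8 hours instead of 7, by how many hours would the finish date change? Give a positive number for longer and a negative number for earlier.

1

Actual critical path: Design→Review→Migrate = 5+4+7 = 16 ⇒ 16 hours.
Since Migrate is critical, the +1 change carries straight to that chain (now 17 hours).
That remains the longest chain; total 17 hours.
Change in finish: 17 − 16 = +1 hours.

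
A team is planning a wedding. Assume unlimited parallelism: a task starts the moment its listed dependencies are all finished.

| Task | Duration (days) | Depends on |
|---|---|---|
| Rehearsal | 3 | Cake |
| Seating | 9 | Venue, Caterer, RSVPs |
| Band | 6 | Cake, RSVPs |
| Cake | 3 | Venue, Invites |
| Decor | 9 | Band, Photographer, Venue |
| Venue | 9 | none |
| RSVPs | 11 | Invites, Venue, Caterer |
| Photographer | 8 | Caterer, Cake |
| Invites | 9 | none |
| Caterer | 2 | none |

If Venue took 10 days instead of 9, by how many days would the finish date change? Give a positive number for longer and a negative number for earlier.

1

Actual critical path: Venue→RSVPs→Band→Decor = 9+11+6+9 = 35 ⇒ 35 days.
Venue is on the critical path; changing it to 10 makes that path 36 days.
That remains the longest chain; total 36 days.
Change in finish: 36 − 35 = +1 days.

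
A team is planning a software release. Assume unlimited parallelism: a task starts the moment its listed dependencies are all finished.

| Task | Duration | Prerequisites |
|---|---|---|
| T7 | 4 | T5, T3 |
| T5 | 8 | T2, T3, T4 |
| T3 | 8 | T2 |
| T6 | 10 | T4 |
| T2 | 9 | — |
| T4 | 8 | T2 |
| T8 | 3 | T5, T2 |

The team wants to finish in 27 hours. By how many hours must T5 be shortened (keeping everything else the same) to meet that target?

2

Current finish: 29 hours; target: 27.
T5 is on every critical path, so each hour cut from T5 cuts the finish by one (this holds down to a finish of 27).
Need 29 − 27 = 2 hours off T5 → T5 becomes 6 hours, finish becomes 27.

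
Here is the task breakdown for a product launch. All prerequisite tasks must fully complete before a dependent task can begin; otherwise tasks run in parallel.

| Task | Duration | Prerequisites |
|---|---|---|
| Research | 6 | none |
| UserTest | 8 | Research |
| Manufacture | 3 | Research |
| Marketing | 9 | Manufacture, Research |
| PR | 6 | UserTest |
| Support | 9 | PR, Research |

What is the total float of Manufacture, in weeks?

11

Research→UserTest→PR→Support = 6+8+6+9 = 29 sets the makespan at 29 weeks.
The longest chain containing Manufacture totals 18 weeks.
Float = 29 − 18 = 11.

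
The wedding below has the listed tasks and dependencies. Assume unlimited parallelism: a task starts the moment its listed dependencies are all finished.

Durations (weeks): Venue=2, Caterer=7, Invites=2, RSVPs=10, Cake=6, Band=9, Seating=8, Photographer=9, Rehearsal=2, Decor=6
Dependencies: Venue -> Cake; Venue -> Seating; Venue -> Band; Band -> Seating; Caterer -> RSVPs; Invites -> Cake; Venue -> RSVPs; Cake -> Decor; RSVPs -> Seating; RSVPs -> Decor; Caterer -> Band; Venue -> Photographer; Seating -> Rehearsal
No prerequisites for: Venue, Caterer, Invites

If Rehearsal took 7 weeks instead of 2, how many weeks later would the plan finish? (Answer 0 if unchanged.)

The binding path is Caterer→RSVPs→Seating→Rehearsal = 7+10+8+2 = 27; finish at 27 weeks.
Since Rehearsal is critical, the +5 change carries straight to that chain (now 32 weeks).
No other chain overtakes it, so the finish is 32 weeks.
Change in finish: 32 − 27 = +5 weeks.

5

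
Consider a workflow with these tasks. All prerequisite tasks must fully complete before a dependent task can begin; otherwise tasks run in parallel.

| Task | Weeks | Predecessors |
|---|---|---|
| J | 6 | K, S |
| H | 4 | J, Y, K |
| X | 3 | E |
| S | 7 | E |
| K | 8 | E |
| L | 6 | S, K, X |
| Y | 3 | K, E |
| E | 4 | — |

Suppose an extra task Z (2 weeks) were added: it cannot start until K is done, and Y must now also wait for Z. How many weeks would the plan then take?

Originally the plan takes 22 weeks.
With Z inserted, Y now waits for max(K, E, Z).
New critical path: E→K→J→H = 4+8+6+4 = 22 ⇒ 22 weeks.

22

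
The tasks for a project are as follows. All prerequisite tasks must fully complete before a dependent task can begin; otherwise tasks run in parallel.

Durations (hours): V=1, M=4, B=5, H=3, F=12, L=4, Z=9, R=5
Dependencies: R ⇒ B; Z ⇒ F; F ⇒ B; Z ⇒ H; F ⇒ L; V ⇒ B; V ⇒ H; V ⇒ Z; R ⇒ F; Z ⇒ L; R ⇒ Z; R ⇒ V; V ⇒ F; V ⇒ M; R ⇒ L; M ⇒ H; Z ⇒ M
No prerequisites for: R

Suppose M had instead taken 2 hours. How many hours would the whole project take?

32

As given, the longest chain is R→V→Z→F→B = 5+1+9+12+5 = 32, so the finish is 32 hours.
M is off the critical path — its longest chain is 22 hours, giving 10 of slack.
The critical path is still R→V→Z→F→B; finish is now 32 hours.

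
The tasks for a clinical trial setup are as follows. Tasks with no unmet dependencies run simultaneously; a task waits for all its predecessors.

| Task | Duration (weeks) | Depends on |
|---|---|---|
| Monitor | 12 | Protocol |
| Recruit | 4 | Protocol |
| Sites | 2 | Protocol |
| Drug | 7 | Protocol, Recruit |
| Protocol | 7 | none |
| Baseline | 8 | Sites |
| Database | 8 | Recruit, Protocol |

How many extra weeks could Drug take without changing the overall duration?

The longest chain is Protocol→Recruit→Database = 7+4+8 = 19; overall finish 19 weeks.
Drug finishes as early as 18 and must finish by 19.
Float = 19 − 18 = 1.

1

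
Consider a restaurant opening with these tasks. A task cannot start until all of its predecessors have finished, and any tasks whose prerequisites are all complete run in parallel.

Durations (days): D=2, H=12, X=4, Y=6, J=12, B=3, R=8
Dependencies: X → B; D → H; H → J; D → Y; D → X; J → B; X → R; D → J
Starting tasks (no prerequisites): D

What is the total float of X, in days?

15

Critical path: D→H→J→B = 2+12+12+3 = 29, so the finish is 29 days.
The longest chain containing X totals 14 days.
Slack of X = 17 − 2 = 15 days.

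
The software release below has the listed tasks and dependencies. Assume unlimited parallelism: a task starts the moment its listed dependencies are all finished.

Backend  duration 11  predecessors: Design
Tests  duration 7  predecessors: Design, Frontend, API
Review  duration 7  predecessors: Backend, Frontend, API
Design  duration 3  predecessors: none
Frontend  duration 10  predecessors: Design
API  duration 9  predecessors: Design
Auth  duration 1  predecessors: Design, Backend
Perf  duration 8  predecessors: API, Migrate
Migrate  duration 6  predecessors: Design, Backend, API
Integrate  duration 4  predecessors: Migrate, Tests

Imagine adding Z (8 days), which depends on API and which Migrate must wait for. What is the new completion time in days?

34

Originally the software release takes 28 days.
With Z inserted, Migrate now waits for max(Design, Backend, API, Z).
New critical path: Design→API→Z→Migrate→Perf = 3+9+8+6+8 = 34 ⇒ 34 days.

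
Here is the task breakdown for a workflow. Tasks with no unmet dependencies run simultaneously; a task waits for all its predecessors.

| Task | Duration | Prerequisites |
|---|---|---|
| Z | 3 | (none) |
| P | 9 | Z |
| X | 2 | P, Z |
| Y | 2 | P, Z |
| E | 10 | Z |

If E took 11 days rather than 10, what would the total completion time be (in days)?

Critical path before the change: Z→P→X = 3+9+2 = 14 giving 14 days.
The longest path through E is only 13 days, so E has float 1.
That remains the longest chain; total 14 days.

14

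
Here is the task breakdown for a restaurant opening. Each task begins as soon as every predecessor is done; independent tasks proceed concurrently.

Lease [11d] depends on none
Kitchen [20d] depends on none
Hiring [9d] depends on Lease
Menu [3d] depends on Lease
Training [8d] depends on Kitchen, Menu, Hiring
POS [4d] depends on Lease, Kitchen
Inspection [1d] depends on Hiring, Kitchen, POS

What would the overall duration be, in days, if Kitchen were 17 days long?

Critical path before the change: Kitchen→Training = 20+8 = 28 giving 28 days.
Kitchen lies on that path, so at 17 days the path becomes 25 days.
Now Lease→Hiring→Training = 11+9+8 = 28 is longest, so the finish becomes 28 days.

28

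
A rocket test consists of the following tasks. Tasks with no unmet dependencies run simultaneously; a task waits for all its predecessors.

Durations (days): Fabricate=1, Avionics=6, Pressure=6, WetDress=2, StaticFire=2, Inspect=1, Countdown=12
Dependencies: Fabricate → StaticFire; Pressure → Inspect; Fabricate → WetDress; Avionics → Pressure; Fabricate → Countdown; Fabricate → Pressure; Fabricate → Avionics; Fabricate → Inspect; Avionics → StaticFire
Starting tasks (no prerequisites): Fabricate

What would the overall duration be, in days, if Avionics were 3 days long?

Critical path before the change: Fabricate→Avionics→Pressure→Inspect = 1+6+6+1 = 14 giving 14 days.
Since Avionics is critical, the -3 change carries straight to that chain (now 11 days).
Now Fabricate→Countdown = 1+12 = 13 is longest, so the finish becomes 13 days.

13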